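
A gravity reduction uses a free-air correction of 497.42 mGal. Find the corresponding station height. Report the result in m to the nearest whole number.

1612

h = 497.42 / 0.3086 = 1611.86 m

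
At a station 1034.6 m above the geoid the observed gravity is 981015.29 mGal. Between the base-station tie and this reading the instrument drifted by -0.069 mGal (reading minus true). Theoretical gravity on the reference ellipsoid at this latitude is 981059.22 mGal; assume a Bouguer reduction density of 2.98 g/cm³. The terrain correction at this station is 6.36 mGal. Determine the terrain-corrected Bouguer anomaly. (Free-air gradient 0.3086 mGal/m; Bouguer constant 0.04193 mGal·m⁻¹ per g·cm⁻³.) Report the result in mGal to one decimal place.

152.5

Drift-corrected reading = 981015.29 − (-0.069) = 981015.359 mGal
Free-air correction = 0.3086 × 1034.6 = 319.28 mGal
Free-air anomaly = 981015.359 − 981059.22 + (319.28) = 275.419 mGal
Bouguer slab correction = 0.04193 × 2.98 × 1034.6 = 129.27 mGal
Simple Bouguer anomaly = 275.419 − (129.27) = 146.149 mGal
Complete Bouguer anomaly = 146.149 + 6.36 = 152.509 mGal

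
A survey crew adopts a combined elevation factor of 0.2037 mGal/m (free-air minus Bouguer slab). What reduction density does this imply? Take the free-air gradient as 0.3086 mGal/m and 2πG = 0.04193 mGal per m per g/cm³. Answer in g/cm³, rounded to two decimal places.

2.50

0.2037 = 0.3086 − 0.04193 × ρ
ρ = (0.3086 − 0.2037) / 0.04193 = 2.50 g/cm³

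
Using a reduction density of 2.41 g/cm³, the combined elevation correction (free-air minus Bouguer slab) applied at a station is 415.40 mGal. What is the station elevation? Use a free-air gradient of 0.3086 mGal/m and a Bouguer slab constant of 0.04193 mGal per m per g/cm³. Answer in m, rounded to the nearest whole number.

Combined gradient = 0.3086 − 0.04193 × 2.41 = 0.2075487 mGal/m
h = 415.40 / 0.2075487 = 2001.46 m

2001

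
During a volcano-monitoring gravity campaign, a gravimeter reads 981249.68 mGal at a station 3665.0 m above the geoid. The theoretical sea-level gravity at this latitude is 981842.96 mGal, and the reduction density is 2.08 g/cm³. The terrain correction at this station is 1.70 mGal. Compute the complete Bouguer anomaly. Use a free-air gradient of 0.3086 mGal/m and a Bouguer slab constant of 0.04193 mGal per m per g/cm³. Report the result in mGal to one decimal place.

219.8

Free-air correction = 0.3086 × 3665.0 = 1131.02 mGal
Free-air anomaly = 981249.68 − 981842.96 + (1131.02) = 537.74 mGal
Bouguer slab correction = 0.04193 × 2.08 × 3665.0 = 319.64 mGal
Simple Bouguer anomaly = 537.74 − (319.64) = 218.10 mGal
Complete Bouguer anomaly = 218.10 + 1.70 = 219.80 mGal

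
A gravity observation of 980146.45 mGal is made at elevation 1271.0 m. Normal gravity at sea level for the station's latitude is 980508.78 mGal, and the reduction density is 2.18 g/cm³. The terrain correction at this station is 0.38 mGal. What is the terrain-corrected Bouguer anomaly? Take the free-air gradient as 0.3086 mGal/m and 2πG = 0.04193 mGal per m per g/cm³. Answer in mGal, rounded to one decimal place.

Free-air correction = 0.3086 × 1271.0 = 392.23 mGal
Free-air anomaly = 980146.45 − 980508.78 + (392.23) = 29.90 mGal
Bouguer slab correction = 0.04193 × 2.18 × 1271.0 = 116.18 mGal
Simple Bouguer anomaly = 29.90 − (116.18) = -86.28 mGal
Complete Bouguer anomaly = -86.28 + 0.38 = -85.90 mGal

-85.9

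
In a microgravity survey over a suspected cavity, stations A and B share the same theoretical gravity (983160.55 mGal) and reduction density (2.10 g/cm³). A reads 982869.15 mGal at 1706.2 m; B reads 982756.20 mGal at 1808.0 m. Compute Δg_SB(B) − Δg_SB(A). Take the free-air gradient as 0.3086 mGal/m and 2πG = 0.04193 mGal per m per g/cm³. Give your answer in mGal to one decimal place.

Δg_SB(A) = 982869.15 − 983160.55 + 0.3086×1706.2 − 0.04193×2.10×1706.2 = 84.90 mGal
Δg_SB(B) = 982756.20 − 983160.55 + 0.3086×1808.0 − 0.04193×2.10×1808.0 = -5.60 mGal
Difference = -5.60 − (84.90) = -90.50 mGal

-90.5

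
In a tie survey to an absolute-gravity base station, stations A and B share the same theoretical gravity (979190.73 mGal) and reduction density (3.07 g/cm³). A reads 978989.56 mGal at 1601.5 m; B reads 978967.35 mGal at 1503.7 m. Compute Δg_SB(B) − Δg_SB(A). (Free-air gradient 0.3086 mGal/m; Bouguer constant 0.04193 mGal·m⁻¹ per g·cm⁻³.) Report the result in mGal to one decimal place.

-39.8

Δg_SB(A) = 978989.56 − 979190.73 + 0.3086×1601.5 − 0.04193×3.07×1601.5 = 86.90 mGal
Δg_SB(B) = 978967.35 − 979190.73 + 0.3086×1503.7 − 0.04193×3.07×1503.7 = 47.10 mGal
Difference = 47.10 − (86.90) = -39.80 mGal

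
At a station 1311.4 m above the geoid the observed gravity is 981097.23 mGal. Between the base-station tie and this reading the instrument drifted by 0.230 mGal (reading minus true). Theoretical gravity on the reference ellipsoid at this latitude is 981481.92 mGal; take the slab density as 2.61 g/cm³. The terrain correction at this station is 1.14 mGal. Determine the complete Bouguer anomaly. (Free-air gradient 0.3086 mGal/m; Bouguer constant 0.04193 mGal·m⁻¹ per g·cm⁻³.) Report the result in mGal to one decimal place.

-122.6

Drift-corrected reading = 981097.23 − (0.230) = 981097.000 mGal
Free-air correction = 0.3086 × 1311.4 = 404.70 mGal
Free-air anomaly = 981097.000 − 981481.92 + (404.70) = 19.780 mGal
Bouguer slab correction = 0.04193 × 2.61 × 1311.4 = 143.52 mGal
Simple Bouguer anomaly = 19.780 − (143.52) = -123.740 mGal
Complete Bouguer anomaly = -123.740 + 1.14 = -122.600 mGal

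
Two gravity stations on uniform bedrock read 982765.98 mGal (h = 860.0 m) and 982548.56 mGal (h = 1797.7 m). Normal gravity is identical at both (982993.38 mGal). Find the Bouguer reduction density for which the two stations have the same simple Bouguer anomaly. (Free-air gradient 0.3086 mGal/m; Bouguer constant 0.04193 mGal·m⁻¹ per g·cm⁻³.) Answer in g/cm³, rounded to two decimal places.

1.83

Δg_obs = 982548.56 − 982765.98 = -217.42 mGal over Δh = 1797.7 − 860.0 = 937.7 m
Equal Bouguer anomalies ⇒ Δg_obs + (0.3086 − 0.04193ρ)·Δh = 0
0.3086 − 0.04193ρ = −Δg_obs/Δh = 0.23187
ρ = (0.3086 − 0.23187) / 0.04193 = 1.83 g/cm³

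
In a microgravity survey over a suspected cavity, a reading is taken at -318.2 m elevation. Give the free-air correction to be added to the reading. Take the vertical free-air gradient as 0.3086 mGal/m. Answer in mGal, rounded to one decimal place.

Free-air correction = 0.3086 × -318.2 = -98.2 mGal

-98.2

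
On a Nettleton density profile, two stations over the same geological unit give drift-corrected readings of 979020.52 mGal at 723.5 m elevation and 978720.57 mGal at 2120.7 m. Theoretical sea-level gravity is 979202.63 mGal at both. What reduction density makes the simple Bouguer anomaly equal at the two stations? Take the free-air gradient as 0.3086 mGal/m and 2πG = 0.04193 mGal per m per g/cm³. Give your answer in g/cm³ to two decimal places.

Δg_obs = 978720.57 − 979020.52 = -299.95 mGal over Δh = 2120.7 − 723.5 = 1397.2 m
Equal Bouguer anomalies ⇒ Δg_obs + (0.3086 − 0.04193ρ)·Δh = 0
0.3086 − 0.04193ρ = −Δg_obs/Δh = 0.21468
ρ = (0.3086 − 0.21468) / 0.04193 = 2.24 g/cm³

2.24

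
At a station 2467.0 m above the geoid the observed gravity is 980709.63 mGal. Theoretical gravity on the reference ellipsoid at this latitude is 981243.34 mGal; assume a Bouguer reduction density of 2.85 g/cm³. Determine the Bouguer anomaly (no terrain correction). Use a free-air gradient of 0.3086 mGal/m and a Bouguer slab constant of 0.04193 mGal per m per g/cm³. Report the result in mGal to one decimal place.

Free-air correction = 0.3086 × 2467.0 = 761.32 mGal
Free-air anomaly = 980709.63 − 981243.34 + (761.32) = 227.61 mGal
Bouguer slab correction = 0.04193 × 2.85 × 2467.0 = 294.81 mGal
Simple Bouguer anomaly = 227.61 − (294.81) = -67.20 mGal

-67.2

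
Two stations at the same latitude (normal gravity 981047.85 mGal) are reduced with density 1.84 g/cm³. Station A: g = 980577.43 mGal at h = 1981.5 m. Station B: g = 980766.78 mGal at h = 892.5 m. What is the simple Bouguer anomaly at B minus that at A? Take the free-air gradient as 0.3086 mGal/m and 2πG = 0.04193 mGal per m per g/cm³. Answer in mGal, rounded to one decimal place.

-62.7

Δg_SB(A) = 980577.43 − 981047.85 + 0.3086×1981.5 − 0.04193×1.84×1981.5 = -11.80 mGal
Δg_SB(B) = 980766.78 − 981047.85 + 0.3086×892.5 − 0.04193×1.84×892.5 = -74.50 mGal
Difference = -74.50 − (-11.80) = -62.70 mGal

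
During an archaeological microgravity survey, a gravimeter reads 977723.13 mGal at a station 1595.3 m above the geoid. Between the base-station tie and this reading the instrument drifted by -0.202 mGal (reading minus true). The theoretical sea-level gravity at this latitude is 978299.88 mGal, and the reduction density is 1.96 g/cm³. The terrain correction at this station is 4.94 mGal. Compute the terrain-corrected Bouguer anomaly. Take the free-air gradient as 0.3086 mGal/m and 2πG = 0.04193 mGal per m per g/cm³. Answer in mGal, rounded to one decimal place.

Drift-corrected reading = 977723.13 − (-0.202) = 977723.332 mGal
Free-air correction = 0.3086 × 1595.3 = 492.31 mGal
Free-air anomaly = 977723.332 − 978299.88 + (492.31) = -84.238 mGal
Bouguer slab correction = 0.04193 × 1.96 × 1595.3 = 131.11 mGal
Simple Bouguer anomaly = -84.238 − (131.11) = -215.348 mGal
Complete Bouguer anomaly = -215.348 + 4.94 = -210.408 mGal

-210.4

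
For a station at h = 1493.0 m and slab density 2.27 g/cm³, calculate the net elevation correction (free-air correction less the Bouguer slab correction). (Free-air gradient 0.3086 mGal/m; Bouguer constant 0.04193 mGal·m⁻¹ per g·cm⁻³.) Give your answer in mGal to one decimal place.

Combined gradient = 0.3086 − 0.04193 × 2.27 = 0.2134189 mGal/m
Combined elevation correction = 0.2134189 × 1493.0 = 318.6 mGal

318.6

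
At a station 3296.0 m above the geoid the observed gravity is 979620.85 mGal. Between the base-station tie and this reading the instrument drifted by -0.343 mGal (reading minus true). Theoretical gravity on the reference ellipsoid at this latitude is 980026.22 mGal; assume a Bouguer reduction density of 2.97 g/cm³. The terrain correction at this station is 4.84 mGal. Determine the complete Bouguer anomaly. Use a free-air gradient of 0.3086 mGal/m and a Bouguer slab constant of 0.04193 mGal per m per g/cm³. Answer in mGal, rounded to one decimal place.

206.5

Drift-corrected reading = 979620.85 − (-0.343) = 979621.193 mGal
Free-air correction = 0.3086 × 3296.0 = 1017.15 mGal
Free-air anomaly = 979621.193 − 980026.22 + (1017.15) = 612.123 mGal
Bouguer slab correction = 0.04193 × 2.97 × 3296.0 = 410.46 mGal
Simple Bouguer anomaly = 612.123 − (410.46) = 201.663 mGal
Complete Bouguer anomaly = 201.663 + 4.84 = 206.503 mGal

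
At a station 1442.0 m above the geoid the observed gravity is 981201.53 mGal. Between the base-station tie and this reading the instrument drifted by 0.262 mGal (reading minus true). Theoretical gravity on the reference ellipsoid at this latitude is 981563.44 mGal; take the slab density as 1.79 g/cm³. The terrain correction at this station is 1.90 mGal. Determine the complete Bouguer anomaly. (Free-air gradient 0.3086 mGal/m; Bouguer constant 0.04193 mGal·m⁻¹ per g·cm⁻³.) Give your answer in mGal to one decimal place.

-23.5

Drift-corrected reading = 981201.53 − (0.262) = 981201.268 mGal
Free-air correction = 0.3086 × 1442.0 = 445.00 mGal
Free-air anomaly = 981201.268 − 981563.44 + (445.00) = 82.828 mGal
Bouguer slab correction = 0.04193 × 1.79 × 1442.0 = 108.23 mGal
Simple Bouguer anomaly = 82.828 − (108.23) = -25.402 mGal
Complete Bouguer anomaly = -25.402 + 1.90 = -23.502 mGal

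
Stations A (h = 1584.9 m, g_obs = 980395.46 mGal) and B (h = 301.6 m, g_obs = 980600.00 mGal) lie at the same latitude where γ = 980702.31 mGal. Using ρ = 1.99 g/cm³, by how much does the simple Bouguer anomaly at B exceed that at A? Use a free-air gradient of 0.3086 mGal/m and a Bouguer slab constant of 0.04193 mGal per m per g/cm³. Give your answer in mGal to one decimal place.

-84.4

Δg_SB(A) = 980395.46 − 980702.31 + 0.3086×1584.9 − 0.04193×1.99×1584.9 = 50.00 mGal
Δg_SB(B) = 980600.00 − 980702.31 + 0.3086×301.6 − 0.04193×1.99×301.6 = -34.40 mGal
Difference = -34.40 − (50.00) = -84.40 mGal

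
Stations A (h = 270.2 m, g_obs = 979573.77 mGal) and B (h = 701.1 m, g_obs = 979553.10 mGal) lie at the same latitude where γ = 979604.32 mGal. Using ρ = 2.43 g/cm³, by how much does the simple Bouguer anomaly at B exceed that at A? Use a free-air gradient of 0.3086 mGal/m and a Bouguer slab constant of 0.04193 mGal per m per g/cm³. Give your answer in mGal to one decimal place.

68.4

Δg_SB(A) = 979573.77 − 979604.32 + 0.3086×270.2 − 0.04193×2.43×270.2 = 25.30 mGal
Δg_SB(B) = 979553.10 − 979604.32 + 0.3086×701.1 − 0.04193×2.43×701.1 = 93.70 mGal
Difference = 93.70 − (25.30) = 68.40 mGal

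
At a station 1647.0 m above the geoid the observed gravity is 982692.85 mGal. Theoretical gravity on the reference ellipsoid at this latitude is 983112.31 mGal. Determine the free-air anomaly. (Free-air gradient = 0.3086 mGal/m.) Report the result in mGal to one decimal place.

Free-air correction = 0.3086 × 1647.0 = 508.26 mGal
Free-air anomaly = 982692.85 − 983112.31 + (508.26) = 88.80 mGal

88.8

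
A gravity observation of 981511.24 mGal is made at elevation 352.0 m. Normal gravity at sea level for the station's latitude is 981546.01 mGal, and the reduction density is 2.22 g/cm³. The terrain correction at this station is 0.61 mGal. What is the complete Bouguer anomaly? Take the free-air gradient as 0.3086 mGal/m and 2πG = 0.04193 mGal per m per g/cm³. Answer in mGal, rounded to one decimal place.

41.7

Free-air correction = 0.3086 × 352.0 = 108.63 mGal
Free-air anomaly = 981511.24 − 981546.01 + (108.63) = 73.86 mGal
Bouguer slab correction = 0.04193 × 2.22 × 352.0 = 32.77 mGal
Simple Bouguer anomaly = 73.86 − (32.77) = 41.09 mGal
Complete Bouguer anomaly = 41.09 + 0.61 = 41.70 mGal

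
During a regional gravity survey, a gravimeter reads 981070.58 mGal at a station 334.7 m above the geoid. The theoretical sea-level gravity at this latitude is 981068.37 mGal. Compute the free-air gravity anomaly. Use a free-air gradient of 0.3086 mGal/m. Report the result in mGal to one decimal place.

105.5

Free-air correction = 0.3086 × 334.7 = 103.29 mGal
Free-air anomaly = 981070.58 − 981068.37 + (103.29) = 105.50 mGal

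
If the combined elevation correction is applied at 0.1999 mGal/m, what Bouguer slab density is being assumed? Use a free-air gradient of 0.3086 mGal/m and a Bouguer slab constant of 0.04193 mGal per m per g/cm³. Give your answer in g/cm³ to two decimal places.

2.59

0.1999 = 0.3086 − 0.04193 × ρ
ρ = (0.3086 − 0.1999) / 0.04193 = 2.59 g/cm³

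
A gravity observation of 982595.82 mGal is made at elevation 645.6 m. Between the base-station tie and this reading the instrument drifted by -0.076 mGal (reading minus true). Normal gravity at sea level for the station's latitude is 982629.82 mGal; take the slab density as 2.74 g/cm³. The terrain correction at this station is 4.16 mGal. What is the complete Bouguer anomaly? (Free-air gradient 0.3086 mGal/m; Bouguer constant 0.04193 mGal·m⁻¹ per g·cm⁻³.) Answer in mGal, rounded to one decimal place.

Drift-corrected reading = 982595.82 − (-0.076) = 982595.896 mGal
Free-air correction = 0.3086 × 645.6 = 199.23 mGal
Free-air anomaly = 982595.896 − 982629.82 + (199.23) = 165.306 mGal
Bouguer slab correction = 0.04193 × 2.74 × 645.6 = 74.17 mGal
Simple Bouguer anomaly = 165.306 − (74.17) = 91.136 mGal
Complete Bouguer anomaly = 91.136 + 4.16 = 95.296 mGal

95.3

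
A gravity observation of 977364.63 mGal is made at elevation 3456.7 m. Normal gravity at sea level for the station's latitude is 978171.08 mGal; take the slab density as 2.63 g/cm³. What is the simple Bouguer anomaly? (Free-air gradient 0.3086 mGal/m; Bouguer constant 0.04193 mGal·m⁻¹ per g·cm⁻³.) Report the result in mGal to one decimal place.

-120.9

Free-air correction = 0.3086 × 3456.7 = 1066.74 mGal
Free-air anomaly = 977364.63 − 978171.08 + (1066.74) = 260.29 mGal
Bouguer slab correction = 0.04193 × 2.63 × 3456.7 = 381.19 mGal
Simple Bouguer anomaly = 260.29 − (381.19) = -120.90 mGal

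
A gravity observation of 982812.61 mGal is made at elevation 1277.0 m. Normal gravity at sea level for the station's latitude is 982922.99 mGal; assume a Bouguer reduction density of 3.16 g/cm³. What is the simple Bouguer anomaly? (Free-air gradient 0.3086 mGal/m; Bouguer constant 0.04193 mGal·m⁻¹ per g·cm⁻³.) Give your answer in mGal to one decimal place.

Free-air correction = 0.3086 × 1277.0 = 394.08 mGal
Free-air anomaly = 982812.61 − 982922.99 + (394.08) = 283.70 mGal
Bouguer slab correction = 0.04193 × 3.16 × 1277.0 = 169.20 mGal
Simple Bouguer anomaly = 283.70 − (169.20) = 114.50 mGal

114.5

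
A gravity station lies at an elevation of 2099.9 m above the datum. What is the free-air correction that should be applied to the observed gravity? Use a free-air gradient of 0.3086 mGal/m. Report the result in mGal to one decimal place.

648.0

Free-air correction = 0.3086 × 2099.9 = 648.0 mGal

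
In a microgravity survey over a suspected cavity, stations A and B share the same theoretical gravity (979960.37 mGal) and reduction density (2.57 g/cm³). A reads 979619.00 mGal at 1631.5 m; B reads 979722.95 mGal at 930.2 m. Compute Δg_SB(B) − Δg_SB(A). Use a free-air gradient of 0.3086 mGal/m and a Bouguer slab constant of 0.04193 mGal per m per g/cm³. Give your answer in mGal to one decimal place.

Δg_SB(A) = 979619.00 − 979960.37 + 0.3086×1631.5 − 0.04193×2.57×1631.5 = -13.70 mGal
Δg_SB(B) = 979722.95 − 979960.37 + 0.3086×930.2 − 0.04193×2.57×930.2 = -50.60 mGal
Difference = -50.60 − (-13.70) = -36.90 mGal

-36.9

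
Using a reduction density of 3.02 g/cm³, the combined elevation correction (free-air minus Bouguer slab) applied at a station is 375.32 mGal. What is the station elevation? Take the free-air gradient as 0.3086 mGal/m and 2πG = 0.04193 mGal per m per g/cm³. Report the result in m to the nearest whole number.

Combined gradient = 0.3086 − 0.04193 × 3.02 = 0.1819714 mGal/m
h = 375.32 / 0.1819714 = 2062.52 m

2063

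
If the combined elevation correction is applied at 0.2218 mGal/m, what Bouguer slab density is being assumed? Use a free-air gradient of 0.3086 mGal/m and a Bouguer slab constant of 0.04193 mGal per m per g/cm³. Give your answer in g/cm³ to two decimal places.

2.07

0.2218 = 0.3086 − 0.04193 × ρ
ρ = (0.3086 − 0.2218) / 0.04193 = 2.07 g/cm³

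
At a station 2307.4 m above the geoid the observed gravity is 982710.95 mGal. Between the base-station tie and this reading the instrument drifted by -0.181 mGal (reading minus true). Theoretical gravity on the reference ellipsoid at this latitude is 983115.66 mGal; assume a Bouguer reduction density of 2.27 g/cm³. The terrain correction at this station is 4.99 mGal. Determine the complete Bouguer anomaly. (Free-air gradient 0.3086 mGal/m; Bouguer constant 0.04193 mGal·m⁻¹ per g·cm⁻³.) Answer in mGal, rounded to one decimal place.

Drift-corrected reading = 982710.95 − (-0.181) = 982711.131 mGal
Free-air correction = 0.3086 × 2307.4 = 712.06 mGal
Free-air anomaly = 982711.131 − 983115.66 + (712.06) = 307.531 mGal
Bouguer slab correction = 0.04193 × 2.27 × 2307.4 = 219.62 mGal
Simple Bouguer anomaly = 307.531 − (219.62) = 87.911 mGal
Complete Bouguer anomaly = 87.911 + 4.99 = 92.901 mGal

92.9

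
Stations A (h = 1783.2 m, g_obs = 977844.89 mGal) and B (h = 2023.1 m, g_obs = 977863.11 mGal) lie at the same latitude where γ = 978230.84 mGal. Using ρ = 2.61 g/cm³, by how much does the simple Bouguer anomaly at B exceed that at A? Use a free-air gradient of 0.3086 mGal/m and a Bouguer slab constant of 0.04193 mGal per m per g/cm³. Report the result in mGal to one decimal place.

66.0

Δg_SB(A) = 977844.89 − 978230.84 + 0.3086×1783.2 − 0.04193×2.61×1783.2 = -30.80 mGal
Δg_SB(B) = 977863.11 − 978230.84 + 0.3086×2023.1 − 0.04193×2.61×2023.1 = 35.20 mGal
Difference = 35.20 − (-30.80) = 66.00 mGal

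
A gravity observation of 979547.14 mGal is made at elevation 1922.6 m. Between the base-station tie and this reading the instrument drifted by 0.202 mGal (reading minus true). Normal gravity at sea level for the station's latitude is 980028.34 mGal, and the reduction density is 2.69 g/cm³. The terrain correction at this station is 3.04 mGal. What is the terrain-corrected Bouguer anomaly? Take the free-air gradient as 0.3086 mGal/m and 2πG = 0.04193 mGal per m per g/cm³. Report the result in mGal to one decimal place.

-101.9

Drift-corrected reading = 979547.14 − (0.202) = 979546.938 mGal
Free-air correction = 0.3086 × 1922.6 = 593.31 mGal
Free-air anomaly = 979546.938 − 980028.34 + (593.31) = 111.908 mGal
Bouguer slab correction = 0.04193 × 2.69 × 1922.6 = 216.85 mGal
Simple Bouguer anomaly = 111.908 − (216.85) = -104.942 mGal
Complete Bouguer anomaly = -104.942 + 3.04 = -101.902 mGal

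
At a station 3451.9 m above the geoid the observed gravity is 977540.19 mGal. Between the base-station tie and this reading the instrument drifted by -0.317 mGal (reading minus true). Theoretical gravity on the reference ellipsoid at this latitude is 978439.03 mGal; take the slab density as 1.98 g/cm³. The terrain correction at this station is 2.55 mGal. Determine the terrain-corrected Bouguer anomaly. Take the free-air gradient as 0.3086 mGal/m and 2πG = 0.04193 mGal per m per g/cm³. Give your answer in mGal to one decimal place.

Drift-corrected reading = 977540.19 − (-0.317) = 977540.507 mGal
Free-air correction = 0.3086 × 3451.9 = 1065.26 mGal
Free-air anomaly = 977540.507 − 978439.03 + (1065.26) = 166.737 mGal
Bouguer slab correction = 0.04193 × 1.98 × 3451.9 = 286.58 mGal
Simple Bouguer anomaly = 166.737 − (286.58) = -119.843 mGal
Complete Bouguer anomaly = -119.843 + 2.55 = -117.293 mGal

-117.3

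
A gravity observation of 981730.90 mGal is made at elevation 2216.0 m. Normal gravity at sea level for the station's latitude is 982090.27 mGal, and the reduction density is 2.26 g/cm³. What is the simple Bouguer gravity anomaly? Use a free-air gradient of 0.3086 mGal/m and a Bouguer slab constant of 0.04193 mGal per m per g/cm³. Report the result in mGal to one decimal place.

114.5

Free-air correction = 0.3086 × 2216.0 = 683.86 mGal
Free-air anomaly = 981730.90 − 982090.27 + (683.86) = 324.49 mGal
Bouguer slab correction = 0.04193 × 2.26 × 2216.0 = 209.99 mGal
Simple Bouguer anomaly = 324.49 − (209.99) = 114.50 mGal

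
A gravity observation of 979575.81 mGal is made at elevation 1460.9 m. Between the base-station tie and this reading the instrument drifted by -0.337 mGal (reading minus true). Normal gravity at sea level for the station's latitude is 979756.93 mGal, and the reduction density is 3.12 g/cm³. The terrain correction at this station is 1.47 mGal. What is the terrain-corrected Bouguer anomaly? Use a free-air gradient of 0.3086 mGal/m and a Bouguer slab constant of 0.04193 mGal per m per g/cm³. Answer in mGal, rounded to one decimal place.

80.4

Drift-corrected reading = 979575.81 − (-0.337) = 979576.147 mGal
Free-air correction = 0.3086 × 1460.9 = 450.83 mGal
Free-air anomaly = 979576.147 − 979756.93 + (450.83) = 270.047 mGal
Bouguer slab correction = 0.04193 × 3.12 × 1460.9 = 191.12 mGal
Simple Bouguer anomaly = 270.047 − (191.12) = 78.927 mGal
Complete Bouguer anomaly = 78.927 + 1.47 = 80.397 mGal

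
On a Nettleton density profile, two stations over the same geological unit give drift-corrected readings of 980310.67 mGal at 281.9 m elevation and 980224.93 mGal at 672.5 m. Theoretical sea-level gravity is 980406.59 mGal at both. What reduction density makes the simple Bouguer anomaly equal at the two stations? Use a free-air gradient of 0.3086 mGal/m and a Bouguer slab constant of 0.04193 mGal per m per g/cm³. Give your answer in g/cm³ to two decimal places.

Δg_obs = 980224.93 − 980310.67 = -85.74 mGal over Δh = 672.5 − 281.9 = 390.6 m
Equal Bouguer anomalies ⇒ Δg_obs + (0.3086 − 0.04193ρ)·Δh = 0
0.3086 − 0.04193ρ = −Δg_obs/Δh = 0.21951
ρ = (0.3086 − 0.21951) / 0.04193 = 2.12 g/cm³

2.12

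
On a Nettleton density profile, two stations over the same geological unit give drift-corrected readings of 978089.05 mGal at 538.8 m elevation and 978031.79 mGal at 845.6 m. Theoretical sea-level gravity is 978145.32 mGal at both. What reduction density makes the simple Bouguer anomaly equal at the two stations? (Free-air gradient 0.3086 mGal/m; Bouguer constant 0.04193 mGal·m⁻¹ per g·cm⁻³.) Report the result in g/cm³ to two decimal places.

2.91

Δg_obs = 978031.79 − 978089.05 = -57.26 mGal over Δh = 845.6 − 538.8 = 306.8 m
Equal Bouguer anomalies ⇒ Δg_obs + (0.3086 − 0.04193ρ)·Δh = 0
0.3086 − 0.04193ρ = −Δg_obs/Δh = 0.18664
ρ = (0.3086 − 0.18664) / 0.04193 = 2.91 g/cm³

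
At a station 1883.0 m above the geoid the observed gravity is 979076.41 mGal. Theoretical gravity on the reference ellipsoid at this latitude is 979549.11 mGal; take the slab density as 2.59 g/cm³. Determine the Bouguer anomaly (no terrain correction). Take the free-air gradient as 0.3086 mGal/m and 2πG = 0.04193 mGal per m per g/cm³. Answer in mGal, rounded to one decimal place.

-96.1

Free-air correction = 0.3086 × 1883.0 = 581.09 mGal
Free-air anomaly = 979076.41 − 979549.11 + (581.09) = 108.39 mGal
Bouguer slab correction = 0.04193 × 2.59 × 1883.0 = 204.49 mGal
Simple Bouguer anomaly = 108.39 − (204.49) = -96.10 mGal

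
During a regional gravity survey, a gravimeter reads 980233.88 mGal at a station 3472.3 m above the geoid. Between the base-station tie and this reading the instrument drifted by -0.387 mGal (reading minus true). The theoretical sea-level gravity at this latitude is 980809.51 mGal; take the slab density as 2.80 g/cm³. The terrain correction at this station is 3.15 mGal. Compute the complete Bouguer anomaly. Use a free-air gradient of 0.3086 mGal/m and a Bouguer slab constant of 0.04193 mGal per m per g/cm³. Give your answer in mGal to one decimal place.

91.8

Drift-corrected reading = 980233.88 − (-0.387) = 980234.267 mGal
Free-air correction = 0.3086 × 3472.3 = 1071.55 mGal
Free-air anomaly = 980234.267 − 980809.51 + (1071.55) = 496.307 mGal
Bouguer slab correction = 0.04193 × 2.80 × 3472.3 = 407.66 mGal
Simple Bouguer anomaly = 496.307 − (407.66) = 88.647 mGal
Complete Bouguer anomaly = 88.647 + 3.15 = 91.797 mGal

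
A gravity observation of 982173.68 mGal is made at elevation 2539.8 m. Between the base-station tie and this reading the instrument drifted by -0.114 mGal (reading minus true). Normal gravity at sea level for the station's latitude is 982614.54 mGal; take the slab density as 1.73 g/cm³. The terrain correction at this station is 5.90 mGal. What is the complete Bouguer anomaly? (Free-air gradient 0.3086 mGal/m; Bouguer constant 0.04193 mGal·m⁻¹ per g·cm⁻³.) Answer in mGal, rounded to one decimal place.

164.7

Drift-corrected reading = 982173.68 − (-0.114) = 982173.794 mGal
Free-air correction = 0.3086 × 2539.8 = 783.78 mGal
Free-air anomaly = 982173.794 − 982614.54 + (783.78) = 343.034 mGal
Bouguer slab correction = 0.04193 × 1.73 × 2539.8 = 184.23 mGal
Simple Bouguer anomaly = 343.034 − (184.23) = 158.804 mGal
Complete Bouguer anomaly = 158.804 + 5.90 = 164.704 mGal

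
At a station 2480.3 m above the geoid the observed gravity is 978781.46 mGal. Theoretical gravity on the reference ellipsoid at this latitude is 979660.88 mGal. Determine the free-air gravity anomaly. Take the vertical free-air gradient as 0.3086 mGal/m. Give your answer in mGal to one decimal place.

-114.0

Free-air correction = 0.3086 × 2480.3 = 765.42 mGal
Free-air anomaly = 978781.46 − 979660.88 + (765.42) = -114.00 mGal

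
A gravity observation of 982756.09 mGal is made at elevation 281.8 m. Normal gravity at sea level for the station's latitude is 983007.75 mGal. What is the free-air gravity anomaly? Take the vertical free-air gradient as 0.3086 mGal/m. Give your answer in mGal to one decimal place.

-164.7

Free-air correction = 0.3086 × 281.8 = 86.96 mGal
Free-air anomaly = 982756.09 − 983007.75 + (86.96) = -164.70 mGal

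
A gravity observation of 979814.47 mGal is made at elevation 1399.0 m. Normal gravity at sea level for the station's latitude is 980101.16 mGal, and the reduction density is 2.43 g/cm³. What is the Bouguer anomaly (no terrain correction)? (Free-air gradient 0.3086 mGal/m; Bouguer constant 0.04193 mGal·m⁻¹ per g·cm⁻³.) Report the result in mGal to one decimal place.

Free-air correction = 0.3086 × 1399.0 = 431.73 mGal
Free-air anomaly = 979814.47 − 980101.16 + (431.73) = 145.04 mGal
Bouguer slab correction = 0.04193 × 2.43 × 1399.0 = 142.54 mGal
Simple Bouguer anomaly = 145.04 − (142.54) = 2.50 mGal

2.5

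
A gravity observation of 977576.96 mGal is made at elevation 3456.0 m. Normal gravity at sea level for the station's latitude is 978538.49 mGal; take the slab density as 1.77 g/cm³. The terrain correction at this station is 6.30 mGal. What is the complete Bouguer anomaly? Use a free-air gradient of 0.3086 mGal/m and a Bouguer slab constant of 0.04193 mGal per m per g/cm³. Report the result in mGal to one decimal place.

-145.2

Free-air correction = 0.3086 × 3456.0 = 1066.52 mGal
Free-air anomaly = 977576.96 − 978538.49 + (1066.52) = 104.99 mGal
Bouguer slab correction = 0.04193 × 1.77 × 3456.0 = 256.49 mGal
Simple Bouguer anomaly = 104.99 − (256.49) = -151.50 mGal
Complete Bouguer anomaly = -151.50 + 6.30 = -145.20 mGal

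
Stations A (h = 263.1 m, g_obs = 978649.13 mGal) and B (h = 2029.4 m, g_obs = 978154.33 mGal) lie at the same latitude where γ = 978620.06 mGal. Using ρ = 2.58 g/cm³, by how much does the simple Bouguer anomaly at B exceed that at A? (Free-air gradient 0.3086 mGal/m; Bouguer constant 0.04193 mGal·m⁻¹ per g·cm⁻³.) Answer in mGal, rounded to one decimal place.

Δg_SB(A) = 978649.13 − 978620.06 + 0.3086×263.1 − 0.04193×2.58×263.1 = 81.80 mGal
Δg_SB(B) = 978154.33 − 978620.06 + 0.3086×2029.4 − 0.04193×2.58×2029.4 = -59.00 mGal
Difference = -59.00 − (81.80) = -140.80 mGal

-140.8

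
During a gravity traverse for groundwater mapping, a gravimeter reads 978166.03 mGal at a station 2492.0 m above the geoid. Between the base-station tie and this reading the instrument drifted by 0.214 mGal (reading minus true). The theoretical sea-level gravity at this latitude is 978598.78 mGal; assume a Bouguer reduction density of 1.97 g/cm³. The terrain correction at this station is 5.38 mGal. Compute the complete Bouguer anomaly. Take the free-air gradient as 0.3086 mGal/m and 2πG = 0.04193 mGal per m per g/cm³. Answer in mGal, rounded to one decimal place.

135.6

Drift-corrected reading = 978166.03 − (0.214) = 978165.816 mGal
Free-air correction = 0.3086 × 2492.0 = 769.03 mGal
Free-air anomaly = 978165.816 − 978598.78 + (769.03) = 336.066 mGal
Bouguer slab correction = 0.04193 × 1.97 × 2492.0 = 205.84 mGal
Simple Bouguer anomaly = 336.066 − (205.84) = 130.226 mGal
Complete Bouguer anomaly = 130.226 + 5.38 = 135.606 mGal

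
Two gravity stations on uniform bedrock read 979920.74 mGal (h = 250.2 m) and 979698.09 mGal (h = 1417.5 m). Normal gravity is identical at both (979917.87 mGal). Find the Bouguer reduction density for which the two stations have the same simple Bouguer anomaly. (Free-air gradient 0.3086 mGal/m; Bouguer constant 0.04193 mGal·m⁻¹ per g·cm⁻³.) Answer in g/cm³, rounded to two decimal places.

2.81

Δg_obs = 979698.09 − 979920.74 = -222.65 mGal over Δh = 1417.5 − 250.2 = 1167.3 m
Equal Bouguer anomalies ⇒ Δg_obs + (0.3086 − 0.04193ρ)·Δh = 0
0.3086 − 0.04193ρ = −Δg_obs/Δh = 0.19074
ρ = (0.3086 − 0.19074) / 0.04193 = 2.81 g/cm³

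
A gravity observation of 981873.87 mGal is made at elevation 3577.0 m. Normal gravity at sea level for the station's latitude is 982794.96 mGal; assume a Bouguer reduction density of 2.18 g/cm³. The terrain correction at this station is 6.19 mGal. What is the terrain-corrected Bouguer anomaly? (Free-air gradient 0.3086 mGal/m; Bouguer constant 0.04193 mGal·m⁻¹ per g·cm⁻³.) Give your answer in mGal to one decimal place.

Free-air correction = 0.3086 × 3577.0 = 1103.86 mGal
Free-air anomaly = 981873.87 − 982794.96 + (1103.86) = 182.77 mGal
Bouguer slab correction = 0.04193 × 2.18 × 3577.0 = 326.96 mGal
Simple Bouguer anomaly = 182.77 − (326.96) = -144.19 mGal
Complete Bouguer anomaly = -144.19 + 6.19 = -138.00 mGal

-138.0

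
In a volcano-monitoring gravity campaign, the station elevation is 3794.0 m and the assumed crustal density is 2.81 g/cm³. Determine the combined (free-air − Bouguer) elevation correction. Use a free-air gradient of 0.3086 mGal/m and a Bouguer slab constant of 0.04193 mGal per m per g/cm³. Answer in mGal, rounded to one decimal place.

723.8

Combined gradient = 0.3086 − 0.04193 × 2.81 = 0.1907767 mGal/m
Combined elevation correction = 0.1907767 × 3794.0 = 723.8 mGal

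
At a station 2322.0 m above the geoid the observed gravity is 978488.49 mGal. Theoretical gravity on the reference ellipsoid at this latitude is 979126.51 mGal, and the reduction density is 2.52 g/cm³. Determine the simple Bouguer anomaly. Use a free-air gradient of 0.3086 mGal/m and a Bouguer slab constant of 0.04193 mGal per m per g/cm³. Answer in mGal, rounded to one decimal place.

Free-air correction = 0.3086 × 2322.0 = 716.57 mGal
Free-air anomaly = 978488.49 − 979126.51 + (716.57) = 78.55 mGal
Bouguer slab correction = 0.04193 × 2.52 × 2322.0 = 245.35 mGal
Simple Bouguer anomaly = 78.55 − (245.35) = -166.80 mGal

-166.8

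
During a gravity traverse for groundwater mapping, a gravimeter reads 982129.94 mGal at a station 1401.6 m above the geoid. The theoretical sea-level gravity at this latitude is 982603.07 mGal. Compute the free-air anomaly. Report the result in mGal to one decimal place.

-40.6

Free-air correction = 0.3086 × 1401.6 = 432.53 mGal
Free-air anomaly = 982129.94 − 982603.07 + (432.53) = -40.60 mGal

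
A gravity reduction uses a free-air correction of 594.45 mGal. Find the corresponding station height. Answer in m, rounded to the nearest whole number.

1926

h = 594.45 / 0.3086 = 1926.28 m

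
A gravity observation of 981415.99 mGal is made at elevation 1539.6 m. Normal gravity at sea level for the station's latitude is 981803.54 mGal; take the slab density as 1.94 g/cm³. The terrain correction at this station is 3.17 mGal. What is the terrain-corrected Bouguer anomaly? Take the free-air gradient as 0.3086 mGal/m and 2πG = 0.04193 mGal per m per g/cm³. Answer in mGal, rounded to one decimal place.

Free-air correction = 0.3086 × 1539.6 = 475.12 mGal
Free-air anomaly = 981415.99 − 981803.54 + (475.12) = 87.57 mGal
Bouguer slab correction = 0.04193 × 1.94 × 1539.6 = 125.24 mGal
Simple Bouguer anomaly = 87.57 − (125.24) = -37.67 mGal
Complete Bouguer anomaly = -37.67 + 3.17 = -34.50 mGal

-34.5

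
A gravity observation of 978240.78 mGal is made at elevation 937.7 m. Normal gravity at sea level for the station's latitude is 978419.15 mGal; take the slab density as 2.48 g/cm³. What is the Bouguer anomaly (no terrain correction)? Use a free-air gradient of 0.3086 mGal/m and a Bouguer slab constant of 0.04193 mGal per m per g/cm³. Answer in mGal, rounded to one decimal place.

13.5

Free-air correction = 0.3086 × 937.7 = 289.37 mGal
Free-air anomaly = 978240.78 − 978419.15 + (289.37) = 111.00 mGal
Bouguer slab correction = 0.04193 × 2.48 × 937.7 = 97.51 mGal
Simple Bouguer anomaly = 111.00 − (97.51) = 13.49 mGal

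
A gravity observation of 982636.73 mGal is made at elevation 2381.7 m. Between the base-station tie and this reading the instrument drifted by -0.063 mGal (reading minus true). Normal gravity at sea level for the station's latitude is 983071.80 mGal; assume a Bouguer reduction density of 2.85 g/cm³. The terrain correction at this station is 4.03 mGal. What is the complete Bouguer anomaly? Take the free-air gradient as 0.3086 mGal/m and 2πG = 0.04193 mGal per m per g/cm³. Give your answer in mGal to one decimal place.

19.4

Drift-corrected reading = 982636.73 − (-0.063) = 982636.793 mGal
Free-air correction = 0.3086 × 2381.7 = 734.99 mGal
Free-air anomaly = 982636.793 − 983071.80 + (734.99) = 299.983 mGal
Bouguer slab correction = 0.04193 × 2.85 × 2381.7 = 284.61 mGal
Simple Bouguer anomaly = 299.983 − (284.61) = 15.373 mGal
Complete Bouguer anomaly = 15.373 + 4.03 = 19.403 mGal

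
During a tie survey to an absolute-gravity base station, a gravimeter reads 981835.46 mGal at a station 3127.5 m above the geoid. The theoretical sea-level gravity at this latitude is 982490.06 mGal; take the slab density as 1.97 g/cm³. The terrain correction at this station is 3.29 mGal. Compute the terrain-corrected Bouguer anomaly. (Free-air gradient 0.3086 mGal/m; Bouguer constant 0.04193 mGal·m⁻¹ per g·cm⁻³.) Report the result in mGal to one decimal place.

Free-air correction = 0.3086 × 3127.5 = 965.15 mGal
Free-air anomaly = 981835.46 − 982490.06 + (965.15) = 310.55 mGal
Bouguer slab correction = 0.04193 × 1.97 × 3127.5 = 258.34 mGal
Simple Bouguer anomaly = 310.55 − (258.34) = 52.21 mGal
Complete Bouguer anomaly = 52.21 + 3.29 = 55.50 mGal

55.5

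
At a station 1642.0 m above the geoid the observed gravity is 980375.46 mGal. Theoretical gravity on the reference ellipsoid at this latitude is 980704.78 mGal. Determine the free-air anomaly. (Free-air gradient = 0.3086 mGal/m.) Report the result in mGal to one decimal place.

177.4

Free-air correction = 0.3086 × 1642.0 = 506.72 mGal
Free-air anomaly = 980375.46 − 980704.78 + (506.72) = 177.40 mGal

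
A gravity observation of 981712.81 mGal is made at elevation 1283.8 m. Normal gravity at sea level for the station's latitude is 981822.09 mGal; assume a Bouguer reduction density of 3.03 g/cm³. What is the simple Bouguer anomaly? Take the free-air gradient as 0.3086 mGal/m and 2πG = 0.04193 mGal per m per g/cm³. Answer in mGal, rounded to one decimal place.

123.8

Free-air correction = 0.3086 × 1283.8 = 396.18 mGal
Free-air anomaly = 981712.81 − 981822.09 + (396.18) = 286.90 mGal
Bouguer slab correction = 0.04193 × 3.03 × 1283.8 = 163.10 mGal
Simple Bouguer anomaly = 286.90 − (163.10) = 123.80 mGal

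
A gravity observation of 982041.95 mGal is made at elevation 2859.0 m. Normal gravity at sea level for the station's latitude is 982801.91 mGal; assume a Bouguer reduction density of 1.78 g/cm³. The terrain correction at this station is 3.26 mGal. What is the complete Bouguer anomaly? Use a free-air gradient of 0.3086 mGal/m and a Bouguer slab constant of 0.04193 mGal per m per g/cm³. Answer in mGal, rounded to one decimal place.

-87.8

Free-air correction = 0.3086 × 2859.0 = 882.29 mGal
Free-air anomaly = 982041.95 − 982801.91 + (882.29) = 122.33 mGal
Bouguer slab correction = 0.04193 × 1.78 × 2859.0 = 213.38 mGal
Simple Bouguer anomaly = 122.33 − (213.38) = -91.05 mGal
Complete Bouguer anomaly = -91.05 + 3.26 = -87.79 mGal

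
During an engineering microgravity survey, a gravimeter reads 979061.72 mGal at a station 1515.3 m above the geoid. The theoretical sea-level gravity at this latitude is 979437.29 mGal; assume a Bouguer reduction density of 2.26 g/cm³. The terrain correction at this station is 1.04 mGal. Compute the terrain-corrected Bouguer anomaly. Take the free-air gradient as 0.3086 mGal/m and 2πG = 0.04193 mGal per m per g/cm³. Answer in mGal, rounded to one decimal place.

Free-air correction = 0.3086 × 1515.3 = 467.62 mGal
Free-air anomaly = 979061.72 − 979437.29 + (467.62) = 92.05 mGal
Bouguer slab correction = 0.04193 × 2.26 × 1515.3 = 143.59 mGal
Simple Bouguer anomaly = 92.05 − (143.59) = -51.54 mGal
Complete Bouguer anomaly = -51.54 + 1.04 = -50.50 mGal

-50.5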